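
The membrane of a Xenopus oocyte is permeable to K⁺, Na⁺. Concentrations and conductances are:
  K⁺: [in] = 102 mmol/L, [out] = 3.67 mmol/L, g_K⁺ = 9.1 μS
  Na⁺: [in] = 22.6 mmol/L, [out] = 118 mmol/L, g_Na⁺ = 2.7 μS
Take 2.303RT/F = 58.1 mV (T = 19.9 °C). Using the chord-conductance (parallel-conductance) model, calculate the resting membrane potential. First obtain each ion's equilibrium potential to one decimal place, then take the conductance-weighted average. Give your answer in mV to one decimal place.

E_K⁺ = (58.1/1)·log₁₀(3.67/102) = -83.9 mV
E_Na⁺ = (58.1/1)·log₁₀(118/22.6) = 41.7 mV
Vm = (Σ gᵢEᵢ)/(Σ gᵢ) = (9.1·-83.9 + 2.7·41.7) / (9.1 + 2.7)
= -650.90 / 11.8 = -55.16 mV

-55.2 mV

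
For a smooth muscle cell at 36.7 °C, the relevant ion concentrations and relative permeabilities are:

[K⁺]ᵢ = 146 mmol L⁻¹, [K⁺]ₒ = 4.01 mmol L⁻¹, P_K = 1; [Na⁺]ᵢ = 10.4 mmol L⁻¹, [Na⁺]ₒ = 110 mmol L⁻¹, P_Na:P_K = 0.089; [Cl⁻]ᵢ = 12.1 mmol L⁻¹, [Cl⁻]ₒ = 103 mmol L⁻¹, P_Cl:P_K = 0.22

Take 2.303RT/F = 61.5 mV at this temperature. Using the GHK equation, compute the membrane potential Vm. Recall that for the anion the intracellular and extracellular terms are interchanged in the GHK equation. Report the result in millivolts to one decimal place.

Vm = 61.5 · log₁₀[(Σ P·[cation]ₒ + Σ P·[anion]ᵢ) / (Σ P·[cation]ᵢ + Σ P·[anion]ₒ)]
Numerator = 1×4.01 + 0.089×110 + 0.22×12.1 = 16.46
Denominator = 1×146 + 0.089×10.4 + 0.22×103 = 169.6
Vm = 61.5 · log₁₀(0.097072) = 61.5 × (-1.0129) = -62.29 mV

-62.3 mV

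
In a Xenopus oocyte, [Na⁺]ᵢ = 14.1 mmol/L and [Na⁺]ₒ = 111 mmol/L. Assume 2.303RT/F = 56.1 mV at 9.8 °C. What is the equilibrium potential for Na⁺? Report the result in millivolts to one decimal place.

E = (56.1/z) · log₁₀([Na⁺]_out/[Na⁺]_in) with z = +1.
= (56.1/1) · log₁₀(111/14.1) = 56.10 · log₁₀(7.872)
= 56.10 · (0.8961) = 50.27 mV

50.3 mV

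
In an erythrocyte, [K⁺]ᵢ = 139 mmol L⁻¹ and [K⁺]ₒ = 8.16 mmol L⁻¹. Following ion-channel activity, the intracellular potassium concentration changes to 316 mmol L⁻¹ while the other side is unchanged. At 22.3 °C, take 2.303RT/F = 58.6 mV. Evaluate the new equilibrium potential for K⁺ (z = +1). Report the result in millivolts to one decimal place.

After the shift: [K⁺]_out = 8.16, [K⁺]_in = 316 mmol L⁻¹.
E_new = (58.6/1)·log₁₀(8.16/316) = 58.60 · (-1.5880) = -93.06 mV

-93.1 mV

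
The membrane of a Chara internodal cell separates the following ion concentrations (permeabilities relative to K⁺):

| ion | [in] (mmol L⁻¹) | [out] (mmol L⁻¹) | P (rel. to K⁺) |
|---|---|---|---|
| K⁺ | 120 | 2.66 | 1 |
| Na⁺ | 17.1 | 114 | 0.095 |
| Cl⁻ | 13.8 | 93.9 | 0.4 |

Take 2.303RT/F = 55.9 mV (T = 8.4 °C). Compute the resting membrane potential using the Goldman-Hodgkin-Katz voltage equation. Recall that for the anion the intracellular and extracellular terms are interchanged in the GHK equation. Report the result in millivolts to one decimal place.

Vm = 55.9 · log₁₀[(Σ P·[cation]ₒ + Σ P·[anion]ᵢ) / (Σ P·[cation]ᵢ + Σ P·[anion]ₒ)]
Numerator = 1×2.66 + 0.095×114 + 0.4×13.8 = 19.01
Denominator = 1×120 + 0.095×17.1 + 0.4×93.9 = 159.2
Vm = 55.9 · log₁₀(0.11942) = 55.9 × (-0.9229) = -51.59 mV

-51.6 mV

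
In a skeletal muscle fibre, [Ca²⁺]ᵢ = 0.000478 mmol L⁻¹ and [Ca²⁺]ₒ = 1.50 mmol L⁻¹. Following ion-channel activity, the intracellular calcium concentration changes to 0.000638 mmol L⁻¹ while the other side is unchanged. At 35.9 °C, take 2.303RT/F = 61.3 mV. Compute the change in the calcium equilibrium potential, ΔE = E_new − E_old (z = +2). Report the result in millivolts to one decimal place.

E_old = (61.3/2)·log₁₀(1.50/0.000478) = 107.17 mV
E_new = (61.3/2)·log₁₀(1.50/0.000638) = 103.33 mV
ΔE = 103.33 − (107.17) = -3.84 mV

-3.8 mV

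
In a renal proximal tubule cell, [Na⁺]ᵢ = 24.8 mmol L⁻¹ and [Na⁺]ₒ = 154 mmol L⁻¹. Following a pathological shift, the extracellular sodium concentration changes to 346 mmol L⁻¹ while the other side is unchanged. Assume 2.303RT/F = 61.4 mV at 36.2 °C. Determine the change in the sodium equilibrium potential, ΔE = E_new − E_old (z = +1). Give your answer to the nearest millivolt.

E_old = (61.4/1)·log₁₀(154/24.8) = 48.69 mV
E_new = (61.4/1)·log₁₀(346/24.8) = 70.28 mV
ΔE = 70.28 − (48.69) = 21.59 mV

22 mV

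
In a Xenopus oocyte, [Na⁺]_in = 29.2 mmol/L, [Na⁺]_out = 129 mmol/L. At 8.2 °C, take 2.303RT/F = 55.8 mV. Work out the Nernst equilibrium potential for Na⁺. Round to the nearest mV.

36 mV

E = (55.8/z) · log₁₀([Na⁺]_out/[Na⁺]_in) with z = +1.
= (55.8/1) · log₁₀(129/29.2) = 55.80 · log₁₀(4.418)
= 55.80 · (0.6452) = 36.00 mV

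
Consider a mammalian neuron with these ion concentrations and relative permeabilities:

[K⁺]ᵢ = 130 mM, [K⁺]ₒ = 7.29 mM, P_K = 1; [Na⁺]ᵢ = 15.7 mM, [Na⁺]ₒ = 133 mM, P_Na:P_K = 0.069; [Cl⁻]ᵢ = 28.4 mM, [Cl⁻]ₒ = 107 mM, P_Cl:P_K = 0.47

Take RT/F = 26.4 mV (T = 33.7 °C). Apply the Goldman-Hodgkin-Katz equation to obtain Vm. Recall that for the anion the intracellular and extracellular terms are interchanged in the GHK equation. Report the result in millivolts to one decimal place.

Vm = 26.4 · ln[(Σ P·[cation]ₒ + Σ P·[anion]ᵢ) / (Σ P·[cation]ᵢ + Σ P·[anion]ₒ)]
Numerator = 1×7.29 + 0.069×133 + 0.47×28.4 = 29.82
Denominator = 1×130 + 0.069×15.7 + 0.47×107 = 181.4
Vm = 26.4 · ln(0.16438) = 26.4 × (-1.8055) = -47.67 mV

-47.7 mV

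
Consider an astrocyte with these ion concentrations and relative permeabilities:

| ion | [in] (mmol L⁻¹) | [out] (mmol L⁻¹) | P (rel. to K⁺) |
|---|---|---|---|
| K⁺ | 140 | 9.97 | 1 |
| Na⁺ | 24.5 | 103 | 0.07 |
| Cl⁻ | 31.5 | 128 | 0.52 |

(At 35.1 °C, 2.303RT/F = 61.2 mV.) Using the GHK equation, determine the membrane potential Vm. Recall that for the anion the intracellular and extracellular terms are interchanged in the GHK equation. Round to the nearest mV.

Vm = 61.2 · log₁₀[(Σ P·[cation]ₒ + Σ P·[anion]ᵢ) / (Σ P·[cation]ᵢ + Σ P·[anion]ₒ)]
Numerator = 1×9.97 + 0.07×103 + 0.52×31.5 = 33.56
Denominator = 1×140 + 0.07×24.5 + 0.52×128 = 208.3
Vm = 61.2 · log₁₀(0.16113) = 61.2 × (-0.7928) = -48.52 mV

-49 mV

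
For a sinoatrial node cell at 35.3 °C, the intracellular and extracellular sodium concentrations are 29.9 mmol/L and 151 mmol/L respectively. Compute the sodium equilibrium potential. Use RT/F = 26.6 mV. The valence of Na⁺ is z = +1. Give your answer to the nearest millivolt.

E = (26.6/z) · ln([Na⁺]_out/[Na⁺]_in) with z = +1.
= (26.6/1) · ln(151/29.9) = 26.60 · ln(5.05)
= 26.60 · (1.6194) = 43.08 mV

43 mV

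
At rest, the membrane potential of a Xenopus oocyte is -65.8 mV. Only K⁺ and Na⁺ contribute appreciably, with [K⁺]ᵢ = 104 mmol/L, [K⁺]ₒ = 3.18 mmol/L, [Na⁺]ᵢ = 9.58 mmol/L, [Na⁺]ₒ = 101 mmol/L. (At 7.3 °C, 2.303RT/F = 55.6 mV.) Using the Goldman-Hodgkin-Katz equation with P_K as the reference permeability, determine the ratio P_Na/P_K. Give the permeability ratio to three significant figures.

0.0362

Let α = P_Na/P_K. GHK: Vm = 55.6·log₁₀[(Kₒ + α·Naₒ)/(Kᵢ + α·Naᵢ)].
10^(Vm/55.6) = 10^(-65.8/55.6) = 0.065546
So 0.065546·(Kᵢ + α·Naᵢ) = Kₒ + α·Naₒ → α = (0.065546·104.0 − 3.18) / (101.0 − 0.065546·9.58)
α = (6.817 − 3.18) / (101.0 − 0.6279) = 3.637/100.4 = 0.03623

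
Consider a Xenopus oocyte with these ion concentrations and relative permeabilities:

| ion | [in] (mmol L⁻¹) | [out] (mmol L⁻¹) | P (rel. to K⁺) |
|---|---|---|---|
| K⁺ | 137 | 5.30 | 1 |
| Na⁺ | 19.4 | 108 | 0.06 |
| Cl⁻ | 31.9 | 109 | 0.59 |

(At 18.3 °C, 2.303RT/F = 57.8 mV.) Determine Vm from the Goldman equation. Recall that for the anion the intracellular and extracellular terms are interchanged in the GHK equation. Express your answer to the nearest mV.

Vm = 57.8 · log₁₀[(Σ P·[cation]ₒ + Σ P·[anion]ᵢ) / (Σ P·[cation]ᵢ + Σ P·[anion]ₒ)]
Numerator = 1×5.30 + 0.06×108 + 0.59×31.9 = 30.6
Denominator = 1×137 + 0.06×19.4 + 0.59×109 = 202.5
Vm = 57.8 · log₁₀(0.15114) = 57.8 × (-0.8206) = -47.43 mV

-47 mV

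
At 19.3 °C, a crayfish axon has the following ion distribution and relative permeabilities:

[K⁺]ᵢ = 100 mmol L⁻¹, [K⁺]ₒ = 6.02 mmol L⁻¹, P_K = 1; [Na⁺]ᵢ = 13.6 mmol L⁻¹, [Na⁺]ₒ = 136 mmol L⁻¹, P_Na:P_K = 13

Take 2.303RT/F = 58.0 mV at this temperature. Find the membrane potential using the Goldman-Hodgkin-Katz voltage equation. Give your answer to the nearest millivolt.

47 mV

Vm = 58.0 · log₁₀[(Σ P·[cation]ₒ + Σ P·[anion]ᵢ) / (Σ P·[cation]ᵢ + Σ P·[anion]ₒ)]
Numerator = 1×6.02 + 13×136 = 1774
Denominator = 1×100 + 13×13.6 = 276.8
Vm = 58.0 · log₁₀(6.409) = 58.0 × (0.8068) = 46.79 mV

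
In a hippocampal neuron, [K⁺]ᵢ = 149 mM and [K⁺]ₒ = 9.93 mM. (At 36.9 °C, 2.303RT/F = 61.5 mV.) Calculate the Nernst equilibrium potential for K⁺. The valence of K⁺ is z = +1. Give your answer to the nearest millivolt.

-72 mV

E = (61.5/z) · log₁₀([K⁺]_out/[K⁺]_in) with z = +1.
= (61.5/1) · log₁₀(9.93/149) = 61.50 · log₁₀(0.06664)
= 61.50 · (-1.1762) = -72.34 mV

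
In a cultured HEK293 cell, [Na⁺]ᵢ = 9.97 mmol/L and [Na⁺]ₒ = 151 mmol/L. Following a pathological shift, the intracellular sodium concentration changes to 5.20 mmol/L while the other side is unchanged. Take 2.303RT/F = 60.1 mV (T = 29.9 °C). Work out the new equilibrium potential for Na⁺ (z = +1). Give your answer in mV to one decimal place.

87.9 mV

After the shift: [Na⁺]_out = 151, [Na⁺]_in = 5.20 mmol/L.
E_new = (60.1/1)·log₁₀(151/5.20) = 60.10 · (1.4630) = 87.92 mV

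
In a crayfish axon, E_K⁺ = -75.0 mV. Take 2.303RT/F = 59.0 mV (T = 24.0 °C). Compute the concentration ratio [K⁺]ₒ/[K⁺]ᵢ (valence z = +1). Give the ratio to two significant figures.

log₁₀([out]/[in]) = E·z/(59.0) = -75.0 × 1 / 59.0 = -1.2712
[out]/[in] = 10^(-1.2712) = 0.05356

0.054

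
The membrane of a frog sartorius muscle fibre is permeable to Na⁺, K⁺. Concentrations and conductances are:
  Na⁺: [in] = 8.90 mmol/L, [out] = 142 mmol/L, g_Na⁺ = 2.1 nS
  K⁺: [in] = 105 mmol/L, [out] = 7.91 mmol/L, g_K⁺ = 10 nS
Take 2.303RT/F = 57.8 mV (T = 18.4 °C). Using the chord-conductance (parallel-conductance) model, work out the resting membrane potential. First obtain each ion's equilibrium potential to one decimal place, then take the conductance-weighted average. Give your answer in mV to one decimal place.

-41.6 mV

E_Na⁺ = (57.8/1)·log₁₀(142/8.90) = 69.5 mV
E_K⁺ = (57.8/1)·log₁₀(7.91/105) = -64.9 mV
Vm = (Σ gᵢEᵢ)/(Σ gᵢ) = (2.1·69.5 + 10·-64.9) / (2.1 + 10)
= -503.05 / 12.1 = -41.57 mV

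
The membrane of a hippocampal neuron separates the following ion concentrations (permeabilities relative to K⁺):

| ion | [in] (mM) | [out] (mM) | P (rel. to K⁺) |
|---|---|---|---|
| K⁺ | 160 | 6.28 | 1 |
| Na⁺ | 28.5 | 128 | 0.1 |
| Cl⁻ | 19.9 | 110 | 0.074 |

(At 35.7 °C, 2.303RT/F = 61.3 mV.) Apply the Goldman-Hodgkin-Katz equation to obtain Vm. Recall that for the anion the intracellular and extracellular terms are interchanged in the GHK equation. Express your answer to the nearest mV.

Vm = 61.3 · log₁₀[(Σ P·[cation]ₒ + Σ P·[anion]ᵢ) / (Σ P·[cation]ᵢ + Σ P·[anion]ₒ)]
Numerator = 1×6.28 + 0.1×128 + 0.074×19.9 = 20.55
Denominator = 1×160 + 0.1×28.5 + 0.074×110 = 171
Vm = 61.3 · log₁₀(0.1202) = 61.3 × (-0.9201) = -56.40 mV

-56 mV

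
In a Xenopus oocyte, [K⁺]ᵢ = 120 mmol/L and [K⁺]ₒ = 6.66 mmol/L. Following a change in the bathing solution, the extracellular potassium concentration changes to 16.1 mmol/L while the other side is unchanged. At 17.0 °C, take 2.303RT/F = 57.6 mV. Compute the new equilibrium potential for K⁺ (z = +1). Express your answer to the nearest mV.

After the shift: [K⁺]_out = 16.1, [K⁺]_in = 120 mmol/L.
E_new = (57.6/1)·log₁₀(16.1/120) = 57.60 · (-0.8724) = -50.25 mV

-50 mV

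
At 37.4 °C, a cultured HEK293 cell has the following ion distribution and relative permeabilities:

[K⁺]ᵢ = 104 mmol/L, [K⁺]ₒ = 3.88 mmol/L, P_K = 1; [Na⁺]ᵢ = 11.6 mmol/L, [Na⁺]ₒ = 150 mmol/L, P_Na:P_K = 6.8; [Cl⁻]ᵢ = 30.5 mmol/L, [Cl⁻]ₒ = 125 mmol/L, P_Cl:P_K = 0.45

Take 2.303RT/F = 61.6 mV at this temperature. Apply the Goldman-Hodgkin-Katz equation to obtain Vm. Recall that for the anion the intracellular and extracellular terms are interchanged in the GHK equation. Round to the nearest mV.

Vm = 61.6 · log₁₀[(Σ P·[cation]ₒ + Σ P·[anion]ᵢ) / (Σ P·[cation]ᵢ + Σ P·[anion]ₒ)]
Numerator = 1×3.88 + 6.8×150 + 0.45×30.5 = 1038
Denominator = 1×104 + 6.8×11.6 + 0.45×125 = 239.1
Vm = 61.6 · log₁₀(4.3391) = 61.6 × (0.6374) = 39.26 mV

39 mV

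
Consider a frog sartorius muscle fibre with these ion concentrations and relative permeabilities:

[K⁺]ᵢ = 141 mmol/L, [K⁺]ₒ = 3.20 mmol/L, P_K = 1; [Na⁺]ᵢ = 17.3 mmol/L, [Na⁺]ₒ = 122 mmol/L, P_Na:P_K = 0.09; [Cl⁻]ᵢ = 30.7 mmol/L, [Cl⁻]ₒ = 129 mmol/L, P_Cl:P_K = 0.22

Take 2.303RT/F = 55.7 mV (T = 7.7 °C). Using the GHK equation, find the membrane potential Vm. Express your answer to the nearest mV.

Vm = 55.7 · log₁₀[(Σ P·[cation]ₒ + Σ P·[anion]ᵢ) / (Σ P·[cation]ᵢ + Σ P·[anion]ₒ)]
Numerator = 1×3.20 + 0.09×122 + 0.22×30.7 = 20.93
Denominator = 1×141 + 0.09×17.3 + 0.22×129 = 170.9
Vm = 55.7 · log₁₀(0.12247) = 55.7 × (-0.9120) = -50.80 mV

-51 mV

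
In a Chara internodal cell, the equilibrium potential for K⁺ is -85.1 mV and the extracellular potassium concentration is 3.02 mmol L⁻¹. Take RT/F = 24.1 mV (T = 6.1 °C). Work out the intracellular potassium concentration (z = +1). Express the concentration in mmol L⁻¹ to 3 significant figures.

103 mmol L⁻¹

Nernst: E = (24.1/1) · ln([out]/[in]), so ln([out]/[in]) = -85.1 × 1 / 24.1 = -3.5311.
[out]/[in] = e^(-3.5311) = 0.02927.
[in] = 3.02 / 0.02927 = 103.2 mmol L⁻¹.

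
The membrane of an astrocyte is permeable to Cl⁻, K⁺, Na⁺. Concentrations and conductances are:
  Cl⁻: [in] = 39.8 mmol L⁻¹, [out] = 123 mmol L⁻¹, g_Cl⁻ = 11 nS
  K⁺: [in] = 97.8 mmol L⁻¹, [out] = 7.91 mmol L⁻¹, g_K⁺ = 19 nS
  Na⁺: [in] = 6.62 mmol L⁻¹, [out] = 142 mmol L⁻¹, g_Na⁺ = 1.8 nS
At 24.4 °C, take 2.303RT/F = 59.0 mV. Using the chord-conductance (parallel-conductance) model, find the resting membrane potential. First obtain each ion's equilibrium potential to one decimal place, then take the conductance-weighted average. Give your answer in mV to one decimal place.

E_Cl⁻ = (59.0/-1)·log₁₀(123/39.8) = -28.9 mV
E_K⁺ = (59.0/1)·log₁₀(7.91/97.8) = -64.4 mV
E_Na⁺ = (59.0/1)·log₁₀(142/6.62) = 78.6 mV
Vm = (Σ gᵢEᵢ)/(Σ gᵢ) = (11·-28.9 + 19·-64.4 + 1.8·78.6) / (11 + 19 + 1.8)
= -1400.02 / 31.8 = -44.03 mV

-44.0 mV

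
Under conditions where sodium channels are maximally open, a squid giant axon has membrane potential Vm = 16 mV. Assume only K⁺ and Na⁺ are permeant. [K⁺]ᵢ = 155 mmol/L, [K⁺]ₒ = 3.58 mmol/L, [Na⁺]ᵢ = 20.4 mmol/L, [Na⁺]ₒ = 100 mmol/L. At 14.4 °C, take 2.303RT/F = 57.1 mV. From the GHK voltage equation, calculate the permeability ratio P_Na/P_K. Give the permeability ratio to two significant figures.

Let α = P_Na/P_K. GHK: Vm = 57.1·log₁₀[(Kₒ + α·Naₒ)/(Kᵢ + α·Naᵢ)].
10^(Vm/57.1) = 10^(16.0/57.1) = 1.9064
So 1.9064·(Kᵢ + α·Naᵢ) = Kₒ + α·Naₒ → α = (1.9064·155.0 − 3.58) / (100.0 − 1.9064·20.4)
α = (295.5 − 3.58) / (100.0 − 38.89) = 291.9/61.11 = 4.777

4.8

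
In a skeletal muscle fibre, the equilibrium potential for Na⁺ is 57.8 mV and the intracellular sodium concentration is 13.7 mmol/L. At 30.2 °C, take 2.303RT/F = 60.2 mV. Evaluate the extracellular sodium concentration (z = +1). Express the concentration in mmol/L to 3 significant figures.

Nernst: E = (60.2/1) · log₁₀([out]/[in]), so log₁₀([out]/[in]) = 57.8 × 1 / 60.2 = 0.9601.
[out]/[in] = 10^(0.9601) = 9.123.
[out] = 9.123 × 13.7 = 125 mmol/L.

125 mmol/L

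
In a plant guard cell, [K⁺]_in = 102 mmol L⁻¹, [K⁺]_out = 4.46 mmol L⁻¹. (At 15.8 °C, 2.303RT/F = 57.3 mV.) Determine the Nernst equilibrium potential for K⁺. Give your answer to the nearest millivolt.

-78 mV

E = (57.3/z) · log₁₀([K⁺]_out/[K⁺]_in) with z = +1.
= (57.3/1) · log₁₀(4.46/102) = 57.30 · log₁₀(0.04373)
= 57.30 · (-1.3593) = -77.89 mV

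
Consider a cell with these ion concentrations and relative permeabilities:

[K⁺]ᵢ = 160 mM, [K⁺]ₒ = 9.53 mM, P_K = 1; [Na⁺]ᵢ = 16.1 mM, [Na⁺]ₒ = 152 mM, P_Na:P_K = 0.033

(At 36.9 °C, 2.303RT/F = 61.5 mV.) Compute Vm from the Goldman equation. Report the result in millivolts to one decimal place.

-64.1 mV

Vm = 61.5 · log₁₀[(Σ P·[cation]ₒ + Σ P·[anion]ᵢ) / (Σ P·[cation]ᵢ + Σ P·[anion]ₒ)]
Numerator = 1×9.53 + 0.033×152 = 14.55
Denominator = 1×160 + 0.033×16.1 = 160.5
Vm = 61.5 · log₁₀(0.090612) = 61.5 × (-1.0428) = -64.13 mV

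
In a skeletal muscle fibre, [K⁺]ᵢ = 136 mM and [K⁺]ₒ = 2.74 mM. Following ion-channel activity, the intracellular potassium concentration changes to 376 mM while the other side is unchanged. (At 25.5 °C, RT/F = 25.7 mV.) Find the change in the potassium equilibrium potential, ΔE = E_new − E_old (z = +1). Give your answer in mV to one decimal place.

E_old = (25.7/1)·ln(2.74/136) = -100.35 mV
E_new = (25.7/1)·ln(2.74/376) = -126.49 mV
ΔE = -126.49 − (-100.35) = -26.14 mV

-26.1 mV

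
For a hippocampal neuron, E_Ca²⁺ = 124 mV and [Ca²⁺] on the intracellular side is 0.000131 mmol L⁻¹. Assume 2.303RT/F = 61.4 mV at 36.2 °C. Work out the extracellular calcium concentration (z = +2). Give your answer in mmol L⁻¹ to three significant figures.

Nernst: E = (61.4/2) · log₁₀([out]/[in]), so log₁₀([out]/[in]) = 124.0 × 2 / 61.4 = 4.0391.
[out]/[in] = 10^(4.0391) = 1.094e+04.
[out] = 1.094e+04 × 0.000131 = 1.433 mmol L⁻¹.

1.43 mmol L⁻¹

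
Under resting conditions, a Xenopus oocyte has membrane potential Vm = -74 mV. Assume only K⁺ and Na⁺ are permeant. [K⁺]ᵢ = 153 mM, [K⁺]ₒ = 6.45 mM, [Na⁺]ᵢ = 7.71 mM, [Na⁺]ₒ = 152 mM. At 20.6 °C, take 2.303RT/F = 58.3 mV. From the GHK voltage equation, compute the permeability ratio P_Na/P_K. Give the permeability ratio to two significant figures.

Let α = P_Na/P_K. GHK: Vm = 58.3·log₁₀[(Kₒ + α·Naₒ)/(Kᵢ + α·Naᵢ)].
10^(Vm/58.3) = 10^(-74.0/58.3) = 0.05379
So 0.05379·(Kᵢ + α·Naᵢ) = Kₒ + α·Naₒ → α = (0.05379·153.0 − 6.45) / (152.0 − 0.05379·7.71)
α = (8.23 − 6.45) / (152.0 − 0.4147) = 1.78/151.6 = 0.01174

0.012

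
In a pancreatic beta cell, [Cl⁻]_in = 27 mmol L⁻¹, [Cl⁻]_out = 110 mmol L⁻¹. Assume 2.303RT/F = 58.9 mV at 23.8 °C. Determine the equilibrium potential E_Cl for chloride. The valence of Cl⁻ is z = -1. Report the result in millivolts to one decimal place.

-35.9 mV

E = (58.9/z) · log₁₀([Cl⁻]_out/[Cl⁻]_in) with z = -1.
For an anion, dividing by z = -1 reverses the sign.
= (58.9/-1) · log₁₀(110/27) = -58.90 · log₁₀(4.074)
= -58.90 · (0.6100) = -35.93 mV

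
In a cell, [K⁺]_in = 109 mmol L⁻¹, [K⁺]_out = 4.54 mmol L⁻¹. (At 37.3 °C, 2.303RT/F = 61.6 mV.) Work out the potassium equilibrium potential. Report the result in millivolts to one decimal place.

E = (61.6/z) · log₁₀([K⁺]_out/[K⁺]_in) with z = +1.
= (61.6/1) · log₁₀(4.54/109) = 61.60 · log₁₀(0.04165)
= 61.60 · (-1.3804) = -85.03 mV

-85.0 mV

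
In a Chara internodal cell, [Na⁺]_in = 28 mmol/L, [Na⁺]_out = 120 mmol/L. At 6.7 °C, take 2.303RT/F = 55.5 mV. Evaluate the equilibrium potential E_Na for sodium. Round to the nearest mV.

E = (55.5/z) · log₁₀([Na⁺]_out/[Na⁺]_in) with z = +1.
= (55.5/1) · log₁₀(120/28) = 55.50 · log₁₀(4.286)
= 55.50 · (0.6320) = 35.08 mV

35 mV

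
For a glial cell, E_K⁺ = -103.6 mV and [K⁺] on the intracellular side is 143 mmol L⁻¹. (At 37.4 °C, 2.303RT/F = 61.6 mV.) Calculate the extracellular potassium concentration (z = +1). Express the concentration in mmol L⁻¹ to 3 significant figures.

2.98 mmol L⁻¹

Nernst: E = (61.6/1) · log₁₀([out]/[in]), so log₁₀([out]/[in]) = -103.6 × 1 / 61.6 = -1.6818.
[out]/[in] = 10^(-1.6818) = 0.02081.
[out] = 0.02081 × 143 = 2.975 mmol L⁻¹.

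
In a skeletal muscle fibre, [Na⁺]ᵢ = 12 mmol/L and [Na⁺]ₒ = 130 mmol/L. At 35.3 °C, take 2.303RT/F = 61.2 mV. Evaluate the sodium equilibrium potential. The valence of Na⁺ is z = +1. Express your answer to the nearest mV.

E = (61.2/z) · log₁₀([Na⁺]_out/[Na⁺]_in) with z = +1.
= (61.2/1) · log₁₀(130/12) = 61.20 · log₁₀(10.83)
= 61.20 · (1.0348) = 63.33 mV

63 mV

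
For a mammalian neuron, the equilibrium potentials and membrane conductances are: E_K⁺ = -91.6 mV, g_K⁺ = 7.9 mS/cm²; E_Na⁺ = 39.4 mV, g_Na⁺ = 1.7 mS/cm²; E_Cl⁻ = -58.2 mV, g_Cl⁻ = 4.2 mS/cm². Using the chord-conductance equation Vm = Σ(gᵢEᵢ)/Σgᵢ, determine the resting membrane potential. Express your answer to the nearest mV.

Σ gᵢEᵢ = 7.9·(-91.6) + 1.7·(39.4) + 4.2·(-58.2) = -901.10
Σ gᵢ = 7.9 + 1.7 + 4.2 = 13.8
Vm = -901.10 / 13.8 = -65.30 mV

-65 mV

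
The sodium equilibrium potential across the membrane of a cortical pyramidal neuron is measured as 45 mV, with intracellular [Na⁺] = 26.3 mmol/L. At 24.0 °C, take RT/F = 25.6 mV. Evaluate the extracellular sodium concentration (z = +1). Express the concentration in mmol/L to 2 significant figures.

150 mmol/L

Nernst: E = (25.6/1) · ln([out]/[in]), so ln([out]/[in]) = 45.0 × 1 / 25.6 = 1.7578.
[out]/[in] = e^(1.7578) = 5.8.
[out] = 5.8 × 26.3 = 152.5 mmol/L.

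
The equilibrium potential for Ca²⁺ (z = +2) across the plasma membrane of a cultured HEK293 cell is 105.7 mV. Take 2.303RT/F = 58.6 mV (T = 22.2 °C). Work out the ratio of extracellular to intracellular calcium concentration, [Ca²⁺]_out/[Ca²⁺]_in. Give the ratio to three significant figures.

4050

log₁₀([out]/[in]) = E·z/(58.6) = 105.7 × 2 / 58.6 = 3.6075
[out]/[in] = 10^(3.6075) = 4050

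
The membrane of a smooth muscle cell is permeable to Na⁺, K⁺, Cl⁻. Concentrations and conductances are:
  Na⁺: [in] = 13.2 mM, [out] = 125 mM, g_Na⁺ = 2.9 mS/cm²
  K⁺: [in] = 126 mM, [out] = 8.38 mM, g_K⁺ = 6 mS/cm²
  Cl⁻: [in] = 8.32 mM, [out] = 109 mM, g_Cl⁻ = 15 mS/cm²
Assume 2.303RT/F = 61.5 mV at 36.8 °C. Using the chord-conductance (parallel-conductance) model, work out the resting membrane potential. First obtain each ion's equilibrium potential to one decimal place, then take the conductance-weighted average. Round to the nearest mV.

-54 mV

E_Na⁺ = (61.5/1)·log₁₀(125/13.2) = 60.0 mV
E_K⁺ = (61.5/1)·log₁₀(8.38/126) = -72.4 mV
E_Cl⁻ = (61.5/-1)·log₁₀(109/8.32) = -68.7 mV
Vm = (Σ gᵢEᵢ)/(Σ gᵢ) = (2.9·60.0 + 6·-72.4 + 15·-68.7) / (2.9 + 6 + 15)
= -1290.90 / 23.9 = -54.01 mV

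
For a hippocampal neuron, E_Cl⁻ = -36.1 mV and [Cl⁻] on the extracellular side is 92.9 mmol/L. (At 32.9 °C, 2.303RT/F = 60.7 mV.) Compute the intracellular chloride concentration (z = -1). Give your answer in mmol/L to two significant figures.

24 mmol/L

Nernst: E = (60.7/-1) · log₁₀([out]/[in]), so log₁₀([out]/[in]) = -36.1 × -1 / 60.7 = 0.5947.
[out]/[in] = 10^(0.5947) = 3.933.
[in] = 92.9 / 3.933 = 23.62 mmol/L.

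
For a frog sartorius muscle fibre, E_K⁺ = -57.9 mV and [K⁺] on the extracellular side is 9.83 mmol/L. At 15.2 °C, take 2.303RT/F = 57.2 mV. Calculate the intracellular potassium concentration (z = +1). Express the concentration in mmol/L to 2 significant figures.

Nernst: E = (57.2/1) · log₁₀([out]/[in]), so log₁₀([out]/[in]) = -57.9 × 1 / 57.2 = -1.0122.
[out]/[in] = 10^(-1.0122) = 0.09722.
[in] = 9.83 / 0.09722 = 101.1 mmol/L.

100 mmol/L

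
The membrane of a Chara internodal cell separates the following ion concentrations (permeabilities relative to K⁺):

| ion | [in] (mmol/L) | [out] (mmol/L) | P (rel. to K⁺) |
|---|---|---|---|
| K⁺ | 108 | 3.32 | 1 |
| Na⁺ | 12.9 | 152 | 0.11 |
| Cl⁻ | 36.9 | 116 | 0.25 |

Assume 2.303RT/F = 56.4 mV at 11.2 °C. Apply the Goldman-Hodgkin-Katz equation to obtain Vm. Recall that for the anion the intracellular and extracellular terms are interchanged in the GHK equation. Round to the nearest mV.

-38 mV

Vm = 56.4 · log₁₀[(Σ P·[cation]ₒ + Σ P·[anion]ᵢ) / (Σ P·[cation]ᵢ + Σ P·[anion]ₒ)]
Numerator = 1×3.32 + 0.11×152 + 0.25×36.9 = 29.27
Denominator = 1×108 + 0.11×12.9 + 0.25×116 = 138.4
Vm = 56.4 · log₁₀(0.21142) = 56.4 × (-0.6748) = -38.06 mV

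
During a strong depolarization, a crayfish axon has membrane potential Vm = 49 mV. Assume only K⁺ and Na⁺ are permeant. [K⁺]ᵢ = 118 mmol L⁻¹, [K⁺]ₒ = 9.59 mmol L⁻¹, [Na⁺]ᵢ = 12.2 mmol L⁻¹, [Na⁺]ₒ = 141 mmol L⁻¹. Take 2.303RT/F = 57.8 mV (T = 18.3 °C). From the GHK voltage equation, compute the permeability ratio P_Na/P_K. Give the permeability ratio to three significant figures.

Let α = P_Na/P_K. GHK: Vm = 57.8·log₁₀[(Kₒ + α·Naₒ)/(Kᵢ + α·Naᵢ)].
10^(Vm/57.8) = 10^(49.0/57.8) = 7.0429
So 7.0429·(Kᵢ + α·Naᵢ) = Kₒ + α·Naₒ → α = (7.0429·118.0 − 9.59) / (141.0 − 7.0429·12.2)
α = (831.1 − 9.59) / (141.0 − 85.92) = 821.5/55.08 = 14.92

14.9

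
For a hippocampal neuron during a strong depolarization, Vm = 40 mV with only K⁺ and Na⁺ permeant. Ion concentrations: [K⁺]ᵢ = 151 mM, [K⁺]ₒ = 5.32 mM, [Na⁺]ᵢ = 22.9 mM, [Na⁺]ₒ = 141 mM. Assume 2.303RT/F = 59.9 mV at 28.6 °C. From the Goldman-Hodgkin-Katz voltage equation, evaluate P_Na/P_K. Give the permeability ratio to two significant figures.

20

Let α = P_Na/P_K. GHK: Vm = 59.9·log₁₀[(Kₒ + α·Naₒ)/(Kᵢ + α·Naᵢ)].
10^(Vm/59.9) = 10^(40.0/59.9) = 4.6535
So 4.6535·(Kᵢ + α·Naᵢ) = Kₒ + α·Naₒ → α = (4.6535·151.0 − 5.32) / (141.0 − 4.6535·22.9)
α = (702.7 − 5.32) / (141.0 − 106.6) = 697.4/34.43 = 20.25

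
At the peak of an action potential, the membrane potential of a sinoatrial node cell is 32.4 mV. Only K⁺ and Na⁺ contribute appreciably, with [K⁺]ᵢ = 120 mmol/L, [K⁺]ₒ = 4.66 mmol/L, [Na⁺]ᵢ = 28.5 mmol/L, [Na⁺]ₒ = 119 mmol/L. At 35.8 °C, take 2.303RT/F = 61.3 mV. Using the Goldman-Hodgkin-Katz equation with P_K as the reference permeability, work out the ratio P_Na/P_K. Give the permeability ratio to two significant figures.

Let α = P_Na/P_K. GHK: Vm = 61.3·log₁₀[(Kₒ + α·Naₒ)/(Kᵢ + α·Naᵢ)].
10^(Vm/61.3) = 10^(32.4/61.3) = 3.3771
So 3.3771·(Kᵢ + α·Naᵢ) = Kₒ + α·Naₒ → α = (3.3771·120.0 − 4.66) / (119.0 − 3.3771·28.5)
α = (405.3 − 4.66) / (119.0 − 96.25) = 400.6/22.75 = 17.61

18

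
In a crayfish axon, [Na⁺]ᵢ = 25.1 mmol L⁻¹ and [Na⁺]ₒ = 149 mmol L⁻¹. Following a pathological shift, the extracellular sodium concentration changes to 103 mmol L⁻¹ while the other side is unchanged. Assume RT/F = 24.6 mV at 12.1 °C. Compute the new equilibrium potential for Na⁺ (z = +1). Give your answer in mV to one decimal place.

34.7 mV

After the shift: [Na⁺]_out = 103, [Na⁺]_in = 25.1 mmol L⁻¹.
E_new = (24.6/1)·ln(103/25.1) = 24.60 · (1.4119) = 34.73 mV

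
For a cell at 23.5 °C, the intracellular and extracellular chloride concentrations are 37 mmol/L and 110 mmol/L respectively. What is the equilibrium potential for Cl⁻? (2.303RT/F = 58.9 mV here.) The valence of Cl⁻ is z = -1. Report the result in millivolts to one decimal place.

E = (58.9/z) · log₁₀([Cl⁻]_out/[Cl⁻]_in) with z = -1.
For an anion, dividing by z = -1 reverses the sign.
= (58.9/-1) · log₁₀(110/37) = -58.90 · log₁₀(2.973)
= -58.90 · (0.4732) = -27.87 mV

-27.9 mV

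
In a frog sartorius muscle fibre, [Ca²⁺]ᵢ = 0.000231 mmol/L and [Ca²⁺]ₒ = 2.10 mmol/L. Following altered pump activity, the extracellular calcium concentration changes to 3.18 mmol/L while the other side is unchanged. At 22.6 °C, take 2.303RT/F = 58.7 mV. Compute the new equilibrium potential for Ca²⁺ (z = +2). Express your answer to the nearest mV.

121 mV

After the shift: [Ca²⁺]_out = 3.18, [Ca²⁺]_in = 0.000231 mmol/L.
E_new = (58.7/2)·log₁₀(3.18/0.000231) = 29.35 · (4.1388) = 121.47 mV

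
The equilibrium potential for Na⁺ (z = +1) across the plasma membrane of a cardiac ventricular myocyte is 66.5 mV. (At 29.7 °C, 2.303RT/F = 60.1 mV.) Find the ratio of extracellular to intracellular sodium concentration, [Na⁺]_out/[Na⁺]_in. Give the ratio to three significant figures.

12.8

log₁₀([out]/[in]) = E·z/(60.1) = 66.5 × 1 / 60.1 = 1.1065
[out]/[in] = 10^(1.1065) = 12.78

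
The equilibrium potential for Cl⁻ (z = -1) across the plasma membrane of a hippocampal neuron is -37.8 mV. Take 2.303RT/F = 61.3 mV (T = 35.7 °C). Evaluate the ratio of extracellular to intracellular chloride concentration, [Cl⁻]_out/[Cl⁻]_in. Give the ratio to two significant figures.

log₁₀([out]/[in]) = E·z/(61.3) = -37.8 × -1 / 61.3 = 0.6166
[out]/[in] = 10^(0.6166) = 4.137

4.1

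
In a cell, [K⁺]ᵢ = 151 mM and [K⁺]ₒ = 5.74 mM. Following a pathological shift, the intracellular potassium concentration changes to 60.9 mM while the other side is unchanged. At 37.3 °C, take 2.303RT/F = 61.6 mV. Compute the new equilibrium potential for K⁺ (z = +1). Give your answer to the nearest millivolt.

After the shift: [K⁺]_out = 5.74, [K⁺]_in = 60.9 mM.
E_new = (61.6/1)·log₁₀(5.74/60.9) = 61.60 · (-1.0257) = -63.18 mV

-63 mV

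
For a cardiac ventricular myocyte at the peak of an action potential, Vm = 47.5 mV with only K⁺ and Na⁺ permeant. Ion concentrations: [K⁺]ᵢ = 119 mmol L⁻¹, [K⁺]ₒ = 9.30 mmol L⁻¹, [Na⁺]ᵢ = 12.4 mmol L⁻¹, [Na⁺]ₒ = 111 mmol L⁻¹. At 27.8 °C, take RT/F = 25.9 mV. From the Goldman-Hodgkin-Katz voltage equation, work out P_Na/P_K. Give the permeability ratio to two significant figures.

Let α = P_Na/P_K. GHK: Vm = 25.9·ln[(Kₒ + α·Naₒ)/(Kᵢ + α·Naᵢ)].
e^(Vm/25.9) = e^(47.5/25.9) = 6.2587
So 6.2587·(Kᵢ + α·Naᵢ) = Kₒ + α·Naₒ → α = (6.2587·119.0 − 9.3) / (111.0 − 6.2587·12.4)
α = (744.8 − 9.3) / (111.0 − 77.61) = 735.5/33.39 = 22.03

22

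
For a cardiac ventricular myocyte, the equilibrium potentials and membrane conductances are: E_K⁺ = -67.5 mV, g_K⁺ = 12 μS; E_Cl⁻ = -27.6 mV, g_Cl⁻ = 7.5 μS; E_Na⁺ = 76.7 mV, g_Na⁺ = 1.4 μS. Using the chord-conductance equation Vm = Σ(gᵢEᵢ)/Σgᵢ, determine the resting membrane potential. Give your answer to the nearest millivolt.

-44 mV

Σ gᵢEᵢ = 12·(-67.5) + 7.5·(-27.6) + 1.4·(76.7) = -909.62
Σ gᵢ = 12 + 7.5 + 1.4 = 20.9
Vm = -909.62 / 20.9 = -43.52 mV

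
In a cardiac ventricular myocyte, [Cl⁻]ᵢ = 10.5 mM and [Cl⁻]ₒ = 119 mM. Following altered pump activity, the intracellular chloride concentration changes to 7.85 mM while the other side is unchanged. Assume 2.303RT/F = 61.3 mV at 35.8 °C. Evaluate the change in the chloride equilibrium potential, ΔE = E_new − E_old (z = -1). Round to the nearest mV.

-8 mV

E_old = (61.3/-1)·log₁₀(119/10.5) = -64.63 mV
E_new = (61.3/-1)·log₁₀(119/7.85) = -72.38 mV
ΔE = -72.38 − (-64.63) = -7.74 mV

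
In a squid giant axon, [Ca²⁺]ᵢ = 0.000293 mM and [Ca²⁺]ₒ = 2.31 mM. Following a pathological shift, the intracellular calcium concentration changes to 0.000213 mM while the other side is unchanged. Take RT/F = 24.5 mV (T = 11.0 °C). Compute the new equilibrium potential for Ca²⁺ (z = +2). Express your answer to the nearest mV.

114 mV

After the shift: [Ca²⁺]_out = 2.31, [Ca²⁺]_in = 0.000213 mM.
E_new = (24.5/2)·ln(2.31/0.000213) = 12.25 · (9.2915) = 113.82 mV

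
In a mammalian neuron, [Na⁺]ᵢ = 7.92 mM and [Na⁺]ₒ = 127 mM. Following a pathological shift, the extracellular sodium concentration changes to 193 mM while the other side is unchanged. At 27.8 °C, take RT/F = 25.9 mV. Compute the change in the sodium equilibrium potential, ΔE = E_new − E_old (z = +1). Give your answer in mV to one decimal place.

E_old = (25.9/1)·ln(127/7.92) = 71.87 mV
E_new = (25.9/1)·ln(193/7.92) = 82.71 mV
ΔE = 82.71 − (71.87) = 10.84 mV

10.8 mV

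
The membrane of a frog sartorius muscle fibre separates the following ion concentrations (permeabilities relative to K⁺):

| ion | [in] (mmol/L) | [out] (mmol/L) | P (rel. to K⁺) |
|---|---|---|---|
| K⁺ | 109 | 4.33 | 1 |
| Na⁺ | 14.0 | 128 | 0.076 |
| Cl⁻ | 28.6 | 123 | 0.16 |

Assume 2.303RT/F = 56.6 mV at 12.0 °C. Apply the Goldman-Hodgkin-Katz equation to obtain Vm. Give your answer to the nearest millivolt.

Vm = 56.6 · log₁₀[(Σ P·[cation]ₒ + Σ P·[anion]ᵢ) / (Σ P·[cation]ᵢ + Σ P·[anion]ₒ)]
Numerator = 1×4.33 + 0.076×128 + 0.16×28.6 = 18.63
Denominator = 1×109 + 0.076×14.0 + 0.16×123 = 129.7
Vm = 56.6 · log₁₀(0.14362) = 56.6 × (-0.8428) = -47.70 mV

-48 mV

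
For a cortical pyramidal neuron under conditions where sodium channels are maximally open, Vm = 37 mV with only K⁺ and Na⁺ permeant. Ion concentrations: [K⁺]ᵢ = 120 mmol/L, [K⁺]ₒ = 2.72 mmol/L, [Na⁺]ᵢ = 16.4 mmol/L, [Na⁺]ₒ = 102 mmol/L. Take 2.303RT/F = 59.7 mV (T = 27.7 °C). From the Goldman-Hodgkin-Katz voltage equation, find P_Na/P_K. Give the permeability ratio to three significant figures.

14.8

Let α = P_Na/P_K. GHK: Vm = 59.7·log₁₀[(Kₒ + α·Naₒ)/(Kᵢ + α·Naᵢ)].
10^(Vm/59.7) = 10^(37.0/59.7) = 4.1664
So 4.1664·(Kᵢ + α·Naᵢ) = Kₒ + α·Naₒ → α = (4.1664·120.0 − 2.72) / (102.0 − 4.1664·16.4)
α = (500 − 2.72) / (102.0 − 68.33) = 497.3/33.67 = 14.77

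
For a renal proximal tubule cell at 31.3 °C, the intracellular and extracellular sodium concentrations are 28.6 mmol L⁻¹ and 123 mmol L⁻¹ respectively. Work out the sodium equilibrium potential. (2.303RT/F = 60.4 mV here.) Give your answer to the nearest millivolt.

E = (60.4/z) · log₁₀([Na⁺]_out/[Na⁺]_in) with z = +1.
= (60.4/1) · log₁₀(123/28.6) = 60.40 · log₁₀(4.301)
= 60.40 · (0.6335) = 38.27 mV

38 mV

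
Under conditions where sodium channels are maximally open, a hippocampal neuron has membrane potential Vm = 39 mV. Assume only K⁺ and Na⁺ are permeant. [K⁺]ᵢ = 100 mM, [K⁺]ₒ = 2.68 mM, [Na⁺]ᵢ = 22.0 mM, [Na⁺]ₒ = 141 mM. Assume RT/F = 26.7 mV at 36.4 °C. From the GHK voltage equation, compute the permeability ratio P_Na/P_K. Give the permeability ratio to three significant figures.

9.27

Let α = P_Na/P_K. GHK: Vm = 26.7·ln[(Kₒ + α·Naₒ)/(Kᵢ + α·Naᵢ)].
e^(Vm/26.7) = e^(39.0/26.7) = 4.3089
So 4.3089·(Kᵢ + α·Naᵢ) = Kₒ + α·Naₒ → α = (4.3089·100.0 − 2.68) / (141.0 − 4.3089·22.0)
α = (430.9 − 2.68) / (141.0 − 94.79) = 428.2/46.21 = 9.268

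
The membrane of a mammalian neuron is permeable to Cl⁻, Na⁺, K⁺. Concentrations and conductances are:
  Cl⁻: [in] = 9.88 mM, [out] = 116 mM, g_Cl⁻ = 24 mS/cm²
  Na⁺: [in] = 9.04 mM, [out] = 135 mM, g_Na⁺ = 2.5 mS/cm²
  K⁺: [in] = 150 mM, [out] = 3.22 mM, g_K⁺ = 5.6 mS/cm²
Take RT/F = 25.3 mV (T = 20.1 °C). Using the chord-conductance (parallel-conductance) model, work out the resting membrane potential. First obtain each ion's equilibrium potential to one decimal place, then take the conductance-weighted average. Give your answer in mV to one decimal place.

-58.2 mV

E_Cl⁻ = (25.3/-1)·ln(116/9.88) = -62.3 mV
E_Na⁺ = (25.3/1)·ln(135/9.04) = 68.4 mV
E_K⁺ = (25.3/1)·ln(3.22/150) = -97.2 mV
Vm = (Σ gᵢEᵢ)/(Σ gᵢ) = (24·-62.3 + 2.5·68.4 + 5.6·-97.2) / (24 + 2.5 + 5.6)
= -1868.52 / 32.1 = -58.21 mV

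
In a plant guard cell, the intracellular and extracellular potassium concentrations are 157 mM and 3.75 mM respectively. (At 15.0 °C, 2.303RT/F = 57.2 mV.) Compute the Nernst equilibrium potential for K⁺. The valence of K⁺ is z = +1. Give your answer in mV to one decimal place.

-92.8 mV

E = (57.2/z) · log₁₀([K⁺]_out/[K⁺]_in) with z = +1.
= (57.2/1) · log₁₀(3.75/157) = 57.20 · log₁₀(0.02389)
= 57.20 · (-1.6219) = -92.77 mV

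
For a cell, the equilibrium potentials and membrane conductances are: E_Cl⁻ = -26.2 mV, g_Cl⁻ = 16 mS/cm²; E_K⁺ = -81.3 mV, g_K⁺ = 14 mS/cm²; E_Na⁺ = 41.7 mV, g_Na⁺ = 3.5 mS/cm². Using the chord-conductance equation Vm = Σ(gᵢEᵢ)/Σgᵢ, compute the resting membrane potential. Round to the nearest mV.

-42 mV

Σ gᵢEᵢ = 16·(-26.2) + 14·(-81.3) + 3.5·(41.7) = -1411.45
Σ gᵢ = 16 + 14 + 3.5 = 33.5
Vm = -1411.45 / 33.5 = -42.13 mV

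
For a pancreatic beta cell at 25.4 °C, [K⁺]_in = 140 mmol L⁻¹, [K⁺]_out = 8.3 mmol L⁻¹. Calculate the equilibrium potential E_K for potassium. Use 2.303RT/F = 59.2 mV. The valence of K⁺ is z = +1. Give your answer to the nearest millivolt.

-73 mV

E = (59.2/z) · log₁₀([K⁺]_out/[K⁺]_in) with z = +1.
= (59.2/1) · log₁₀(8.3/140) = 59.20 · log₁₀(0.05929)
= 59.20 · (-1.2270) = -72.64 mV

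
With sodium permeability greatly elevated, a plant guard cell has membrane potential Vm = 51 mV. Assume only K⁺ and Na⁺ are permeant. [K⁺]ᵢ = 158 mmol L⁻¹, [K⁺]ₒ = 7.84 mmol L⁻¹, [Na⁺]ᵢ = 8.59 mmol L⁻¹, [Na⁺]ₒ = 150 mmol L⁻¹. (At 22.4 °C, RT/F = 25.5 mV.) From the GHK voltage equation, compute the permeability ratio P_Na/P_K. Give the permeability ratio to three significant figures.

Let α = P_Na/P_K. GHK: Vm = 25.5·ln[(Kₒ + α·Naₒ)/(Kᵢ + α·Naᵢ)].
e^(Vm/25.5) = e^(51.0/25.5) = 7.3891
So 7.3891·(Kᵢ + α·Naᵢ) = Kₒ + α·Naₒ → α = (7.3891·158.0 − 7.84) / (150.0 − 7.3891·8.59)
α = (1167 − 7.84) / (150.0 − 63.47) = 1160/86.53 = 13.4

13.4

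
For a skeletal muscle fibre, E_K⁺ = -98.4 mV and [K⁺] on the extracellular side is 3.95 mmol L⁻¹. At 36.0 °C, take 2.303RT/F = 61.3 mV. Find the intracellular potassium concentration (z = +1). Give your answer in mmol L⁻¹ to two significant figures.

Nernst: E = (61.3/1) · log₁₀([out]/[in]), so log₁₀([out]/[in]) = -98.4 × 1 / 61.3 = -1.6052.
[out]/[in] = 10^(-1.6052) = 0.02482.
[in] = 3.95 / 0.02482 = 159.2 mmol L⁻¹.

160 mmol L⁻¹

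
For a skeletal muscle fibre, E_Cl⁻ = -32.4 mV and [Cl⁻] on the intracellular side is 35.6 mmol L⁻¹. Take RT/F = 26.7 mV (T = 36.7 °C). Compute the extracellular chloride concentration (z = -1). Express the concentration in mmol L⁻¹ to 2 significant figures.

120 mmol L⁻¹

Nernst: E = (26.7/-1) · ln([out]/[in]), so ln([out]/[in]) = -32.4 × -1 / 26.7 = 1.2135.
[out]/[in] = e^(1.2135) = 3.365.
[out] = 3.365 × 35.6 = 119.8 mmol L⁻¹.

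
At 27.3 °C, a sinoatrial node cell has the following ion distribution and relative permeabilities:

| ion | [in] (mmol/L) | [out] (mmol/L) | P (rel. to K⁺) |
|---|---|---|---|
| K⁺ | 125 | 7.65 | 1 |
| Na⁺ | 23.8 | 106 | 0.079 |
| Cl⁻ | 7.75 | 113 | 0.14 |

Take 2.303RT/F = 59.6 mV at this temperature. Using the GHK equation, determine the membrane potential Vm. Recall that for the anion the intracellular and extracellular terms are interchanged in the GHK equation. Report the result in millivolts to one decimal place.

-54.9 mV

Vm = 59.6 · log₁₀[(Σ P·[cation]ₒ + Σ P·[anion]ᵢ) / (Σ P·[cation]ᵢ + Σ P·[anion]ₒ)]
Numerator = 1×7.65 + 0.079×106 + 0.14×7.75 = 17.11
Denominator = 1×125 + 0.079×23.8 + 0.14×113 = 142.7
Vm = 59.6 · log₁₀(0.11989) = 59.6 × (-0.9212) = -54.90 mV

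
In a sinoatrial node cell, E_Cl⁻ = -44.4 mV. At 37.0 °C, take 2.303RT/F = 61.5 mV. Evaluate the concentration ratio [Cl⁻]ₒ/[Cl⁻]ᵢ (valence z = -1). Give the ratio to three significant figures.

5.27

log₁₀([out]/[in]) = E·z/(61.5) = -44.4 × -1 / 61.5 = 0.7220
[out]/[in] = 10^(0.7220) = 5.272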